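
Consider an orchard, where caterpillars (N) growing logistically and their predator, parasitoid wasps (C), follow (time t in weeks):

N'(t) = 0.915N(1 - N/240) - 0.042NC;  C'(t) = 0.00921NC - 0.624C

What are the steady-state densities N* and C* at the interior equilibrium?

N* ≈ 67.8, C* ≈ 15.6

From dC/dt = 0 with C > 0: 0.00921N* = 0.624, so N* = 67.8.
Substitute into dN/dt = 0: 0.915(1 - 67.8/240) = 0.042C*.
The bracket is 0.718, giving C* = 0.657/0.042 = 15.6.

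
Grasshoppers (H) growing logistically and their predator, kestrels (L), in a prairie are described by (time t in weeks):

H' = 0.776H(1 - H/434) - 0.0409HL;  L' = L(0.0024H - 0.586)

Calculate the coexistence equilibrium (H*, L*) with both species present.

From dL/dt = 0 with L > 0: 0.0024H* = 0.586, so H* = 244.
Substitute into dH/dt = 0: 0.776(1 - 244/434) = 0.0409L*.
The bracket is 0.437, giving L* = 0.339/0.0409 = 8.3.

H* ≈ 244, L* ≈ 8.3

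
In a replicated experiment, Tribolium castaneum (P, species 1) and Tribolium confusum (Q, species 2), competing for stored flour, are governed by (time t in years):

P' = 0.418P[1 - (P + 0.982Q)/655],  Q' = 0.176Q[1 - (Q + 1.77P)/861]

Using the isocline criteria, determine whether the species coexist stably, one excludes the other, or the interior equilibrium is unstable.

Compare the nullcline intercepts: K1/α12 = 655/0.982 = 667 < K2 = 861; K2/α21 = 861/1.77 = 486 < K1 = 655.
Since both are reversed, neither can invade when rare; the interior point is a saddle.

unstable coexistence (outcome depends on initial conditions)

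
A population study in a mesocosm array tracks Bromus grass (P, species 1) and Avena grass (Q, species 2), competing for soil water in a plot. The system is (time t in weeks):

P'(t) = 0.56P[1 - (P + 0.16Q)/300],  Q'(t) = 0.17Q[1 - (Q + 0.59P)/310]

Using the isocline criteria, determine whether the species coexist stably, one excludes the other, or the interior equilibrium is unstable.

stable coexistence

Compare the nullcline intercepts: K1/α12 = 300/0.16 = 1880 > K2 = 310; K2/α21 = 310/0.59 = 525 > K1 = 300.
Since both inequalities hold, each species can invade when rare, so the interior equilibrium is stable.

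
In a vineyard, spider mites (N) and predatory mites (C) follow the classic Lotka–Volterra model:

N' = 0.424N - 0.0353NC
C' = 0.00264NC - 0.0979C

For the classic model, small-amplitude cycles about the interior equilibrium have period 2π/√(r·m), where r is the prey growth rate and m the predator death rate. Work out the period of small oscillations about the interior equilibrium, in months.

Here r = 0.424 and m = 0.0979, so r·m = 0.0415.
ω = √0.0415 = 0.204 per month, hence T = 2π/ω ≈ 30.8 months.

T ≈ 30.8 months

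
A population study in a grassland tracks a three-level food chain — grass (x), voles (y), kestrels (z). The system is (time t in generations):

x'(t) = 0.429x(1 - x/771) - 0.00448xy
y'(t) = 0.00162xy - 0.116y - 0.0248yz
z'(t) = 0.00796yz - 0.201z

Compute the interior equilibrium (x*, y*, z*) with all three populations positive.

x* ≈ 568, y* ≈ 25.3, z* ≈ 32.4

From dz/dt = 0: 0.00796y* = 0.201, so y* = 25.3.
From dx/dt = 0: 0.429(1 - x*/771) = 0.00448·25.3, giving x* = 771·(1 - 0.264) = 568.
From dy/dt = 0: 0.00162·568 - 0.116 = 0.0248z*, so z* = 0.804/0.0248 = 32.4.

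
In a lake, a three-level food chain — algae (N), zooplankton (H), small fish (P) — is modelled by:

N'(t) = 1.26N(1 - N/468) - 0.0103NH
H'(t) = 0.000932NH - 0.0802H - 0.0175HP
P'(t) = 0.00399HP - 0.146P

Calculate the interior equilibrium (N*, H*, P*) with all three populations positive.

N* ≈ 328, H* ≈ 36.6, P* ≈ 12.9

From dP/dt = 0: 0.00399H* = 0.146, so H* = 36.6.
From dN/dt = 0: 1.26(1 - N*/468) = 0.0103·36.6, giving N* = 468·(1 - 0.299) = 328.
From dH/dt = 0: 0.000932·328 - 0.0802 = 0.0175P*, so P* = 0.226/0.0175 = 12.9.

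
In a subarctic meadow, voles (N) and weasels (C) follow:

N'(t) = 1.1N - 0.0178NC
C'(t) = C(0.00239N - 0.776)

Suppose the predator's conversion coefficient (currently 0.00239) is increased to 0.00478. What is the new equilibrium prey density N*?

At the interior fixed point, setting dC/dt = 0 with C > 0 fixes N* = (predator death rate)/(NC coefficient) — independent of the other coefficients.
With the change, N* = 0.776/0.00478 = 162; it falls from 325.

N* ≈ 162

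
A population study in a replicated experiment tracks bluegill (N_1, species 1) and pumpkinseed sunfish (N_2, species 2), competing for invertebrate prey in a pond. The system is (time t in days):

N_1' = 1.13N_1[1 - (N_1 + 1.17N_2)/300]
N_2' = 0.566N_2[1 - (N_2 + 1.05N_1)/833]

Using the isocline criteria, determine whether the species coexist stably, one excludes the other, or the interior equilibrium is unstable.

species 2 excludes species 1

Compare the nullcline intercepts: K1/α12 = 300/1.17 = 256 < K2 = 833; K2/α21 = 833/1.05 = 793 > K1 = 300.
Since the inequalities point opposite ways, species 2 can invade but species 1 cannot.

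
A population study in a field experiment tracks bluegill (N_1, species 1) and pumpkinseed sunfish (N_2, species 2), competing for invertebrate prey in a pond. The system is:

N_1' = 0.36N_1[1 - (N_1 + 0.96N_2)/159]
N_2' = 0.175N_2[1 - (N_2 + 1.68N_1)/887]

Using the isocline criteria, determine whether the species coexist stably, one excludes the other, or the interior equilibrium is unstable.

species 2 excludes species 1

Compare the nullcline intercepts: K1/α12 = 159/0.96 = 166 < K2 = 887; K2/α21 = 887/1.68 = 528 > K1 = 159.
Since the inequalities point opposite ways, species 2 can invade but species 1 cannot.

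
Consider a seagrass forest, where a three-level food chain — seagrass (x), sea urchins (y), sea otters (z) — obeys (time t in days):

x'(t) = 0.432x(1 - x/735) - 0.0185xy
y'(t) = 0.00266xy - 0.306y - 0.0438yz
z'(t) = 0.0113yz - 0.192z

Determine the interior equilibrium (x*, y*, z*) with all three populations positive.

x* ≈ 200, y* ≈ 17, z* ≈ 5.17

From dz/dt = 0: 0.0113y* = 0.192, so y* = 17.
From dx/dt = 0: 0.432(1 - x*/735) = 0.0185·17, giving x* = 735·(1 - 0.728) = 200.
From dy/dt = 0: 0.00266·200 - 0.306 = 0.0438z*, so z* = 0.227/0.0438 = 5.17.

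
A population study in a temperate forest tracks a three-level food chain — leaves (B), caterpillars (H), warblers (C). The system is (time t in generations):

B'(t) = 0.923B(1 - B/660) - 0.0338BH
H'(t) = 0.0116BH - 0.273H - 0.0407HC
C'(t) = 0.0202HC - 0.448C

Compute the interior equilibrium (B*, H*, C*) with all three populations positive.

From dC/dt = 0: 0.0202H* = 0.448, so H* = 22.2.
From dB/dt = 0: 0.923(1 - B*/660) = 0.0338·22.2, giving B* = 660·(1 - 0.812) = 124.
From dH/dt = 0: 0.0116·124 - 0.273 = 0.0407C*, so C* = 1.17/0.0407 = 28.6.

B* ≈ 124, H* ≈ 22.2, C* ≈ 28.6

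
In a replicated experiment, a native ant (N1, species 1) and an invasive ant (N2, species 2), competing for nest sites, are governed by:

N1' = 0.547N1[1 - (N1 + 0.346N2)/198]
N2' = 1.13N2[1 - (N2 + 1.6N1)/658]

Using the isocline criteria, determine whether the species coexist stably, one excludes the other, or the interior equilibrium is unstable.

Compare the nullcline intercepts: K1/α12 = 198/0.346 = 572 < K2 = 658; K2/α21 = 658/1.6 = 411 > K1 = 198.
Since the inequalities point opposite ways, species 2 can invade but species 1 cannot.

species 2 excludes species 1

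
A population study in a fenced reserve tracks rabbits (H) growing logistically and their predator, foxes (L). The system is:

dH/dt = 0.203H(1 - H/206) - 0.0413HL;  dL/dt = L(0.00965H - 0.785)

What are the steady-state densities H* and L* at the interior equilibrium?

H* ≈ 81.3, L* ≈ 2.97

From dL/dt = 0 with L > 0: 0.00965H* = 0.785, so H* = 81.3.
Substitute into dH/dt = 0: 0.203(1 - 81.3/206) = 0.0413L*.
The bracket is 0.605, giving L* = 0.123/0.0413 = 2.97.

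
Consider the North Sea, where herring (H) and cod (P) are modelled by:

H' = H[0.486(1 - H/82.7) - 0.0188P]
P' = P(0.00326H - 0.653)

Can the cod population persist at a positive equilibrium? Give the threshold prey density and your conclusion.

The predator equation gives dP/dt > 0 only when H > 0.653/0.00326 = 200.
Without the predator, H → K = 82.7. Since 82.7 < 200, the predator cannot invade.

Threshold H = 200; K < 200, so no, the predator goes extinct.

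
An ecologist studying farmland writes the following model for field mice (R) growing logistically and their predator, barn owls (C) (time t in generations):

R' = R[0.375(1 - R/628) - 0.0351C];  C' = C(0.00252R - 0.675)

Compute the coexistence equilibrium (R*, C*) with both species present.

R* ≈ 268, C* ≈ 6.13

From dC/dt = 0 with C > 0: 0.00252R* = 0.675, so R* = 268.
Substitute into dR/dt = 0: 0.375(1 - 268/628) = 0.0351C*.
The bracket is 0.573, giving C* = 0.215/0.0351 = 6.13.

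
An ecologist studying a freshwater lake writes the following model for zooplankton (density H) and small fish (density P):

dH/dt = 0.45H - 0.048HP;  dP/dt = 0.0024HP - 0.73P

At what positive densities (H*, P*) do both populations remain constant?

H* ≈ 304, P* ≈ 9.38

Set dP/dt = 0 with P > 0: 0.0024H - 0.73 = 0, so H* = 0.73/0.0024 = 304.
Set dH/dt = 0 with H > 0: 0.45 - 0.048P = 0, so P* = 0.45/0.048 = 9.38.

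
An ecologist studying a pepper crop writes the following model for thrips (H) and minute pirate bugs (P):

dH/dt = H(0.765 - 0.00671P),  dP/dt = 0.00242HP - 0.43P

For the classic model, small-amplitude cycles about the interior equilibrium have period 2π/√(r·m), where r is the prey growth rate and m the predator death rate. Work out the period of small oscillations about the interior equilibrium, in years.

Here r = 0.765 and m = 0.43, so r·m = 0.329.
ω = √0.329 = 0.574 per year, hence T = 2π/ω ≈ 11 years.

T ≈ 11 years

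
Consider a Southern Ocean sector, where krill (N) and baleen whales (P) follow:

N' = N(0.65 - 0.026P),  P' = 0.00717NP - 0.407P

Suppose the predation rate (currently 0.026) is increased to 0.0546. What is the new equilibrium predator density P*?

At the interior fixed point, setting dN/dt = 0 with N > 0 fixes P* = (prey growth rate)/(NP coefficient) — independent of the other coefficients.
With the change, P* = 0.65/0.0546 = 11.9; it falls from 25.

P* ≈ 11.9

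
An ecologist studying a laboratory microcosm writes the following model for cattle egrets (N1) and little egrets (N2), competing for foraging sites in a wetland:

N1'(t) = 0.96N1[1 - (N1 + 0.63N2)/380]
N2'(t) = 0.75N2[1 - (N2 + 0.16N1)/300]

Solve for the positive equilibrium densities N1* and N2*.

Setting both brackets to zero gives the nullclines N1 + 0.63N2 = 380 and 0.16N1 + N2 = 300.
Substituting N2 = 300 - 0.16N1 into the first: N1(1 - 0.63·0.16) = 380 - 0.63·300.
So N1* = 191/0.899 = 212, and then N2* = 300 - 0.16·212 = 266.

N1* ≈ 212, N2* ≈ 266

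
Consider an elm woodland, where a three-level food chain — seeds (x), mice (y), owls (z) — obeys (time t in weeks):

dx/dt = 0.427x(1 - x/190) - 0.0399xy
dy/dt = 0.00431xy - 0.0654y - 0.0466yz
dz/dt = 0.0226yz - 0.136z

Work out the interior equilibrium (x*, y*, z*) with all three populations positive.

From dz/dt = 0: 0.0226y* = 0.136, so y* = 6.02.
From dx/dt = 0: 0.427(1 - x*/190) = 0.0399·6.02, giving x* = 190·(1 - 0.562) = 83.2.
From dy/dt = 0: 0.00431·83.2 - 0.0654 = 0.0466z*, so z* = 0.293/0.0466 = 6.29.

x* ≈ 83.2, y* ≈ 6.02, z* ≈ 6.29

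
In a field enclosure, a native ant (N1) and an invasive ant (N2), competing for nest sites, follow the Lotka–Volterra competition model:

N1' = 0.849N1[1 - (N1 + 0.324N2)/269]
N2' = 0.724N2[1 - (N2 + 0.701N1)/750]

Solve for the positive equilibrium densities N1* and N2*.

N1* ≈ 33.6, N2* ≈ 726

Setting both brackets to zero gives the nullclines N1 + 0.324N2 = 269 and 0.701N1 + N2 = 750.
Substituting N2 = 750 - 0.701N1 into the first: N1(1 - 0.324·0.701) = 269 - 0.324·750.
So N1* = 26/0.773 = 33.6, and then N2* = 750 - 0.701·33.6 = 726.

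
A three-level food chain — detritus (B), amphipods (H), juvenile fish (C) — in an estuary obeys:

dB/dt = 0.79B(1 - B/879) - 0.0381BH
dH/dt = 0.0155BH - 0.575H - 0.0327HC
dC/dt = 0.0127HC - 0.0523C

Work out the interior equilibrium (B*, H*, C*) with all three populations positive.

From dC/dt = 0: 0.0127H* = 0.0523, so H* = 4.12.
From dB/dt = 0: 0.79(1 - B*/879) = 0.0381·4.12, giving B* = 879·(1 - 0.199) = 704.
From dH/dt = 0: 0.0155·704 - 0.575 = 0.0327C*, so C* = 10.3/0.0327 = 316.

B* ≈ 704, H* ≈ 4.12, C* ≈ 316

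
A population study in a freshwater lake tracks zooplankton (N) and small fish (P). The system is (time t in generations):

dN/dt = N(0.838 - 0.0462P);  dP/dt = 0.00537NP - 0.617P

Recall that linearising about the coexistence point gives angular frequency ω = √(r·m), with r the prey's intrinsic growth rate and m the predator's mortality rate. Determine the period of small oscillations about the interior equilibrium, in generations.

Here r = 0.838 and m = 0.617, so r·m = 0.517.
ω = √0.517 = 0.719 per generation, hence T = 2π/ω ≈ 8.74 generations.

T ≈ 8.74 generations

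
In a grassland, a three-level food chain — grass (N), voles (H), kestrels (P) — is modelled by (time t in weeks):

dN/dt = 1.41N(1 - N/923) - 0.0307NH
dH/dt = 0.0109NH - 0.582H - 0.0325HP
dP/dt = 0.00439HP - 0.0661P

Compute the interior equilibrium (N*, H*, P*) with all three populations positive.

From dP/dt = 0: 0.00439H* = 0.0661, so H* = 15.1.
From dN/dt = 0: 1.41(1 - N*/923) = 0.0307·15.1, giving N* = 923·(1 - 0.328) = 620.
From dH/dt = 0: 0.0109·620 - 0.582 = 0.0325P*, so P* = 6.18/0.0325 = 190.

N* ≈ 620, H* ≈ 15.1, P* ≈ 190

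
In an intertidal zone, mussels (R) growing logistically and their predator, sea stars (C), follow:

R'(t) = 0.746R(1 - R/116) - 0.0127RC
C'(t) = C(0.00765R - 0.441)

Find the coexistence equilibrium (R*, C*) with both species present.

R* ≈ 57.6, C* ≈ 29.5

From dC/dt = 0 with C > 0: 0.00765R* = 0.441, so R* = 57.6.
Substitute into dR/dt = 0: 0.746(1 - 57.6/116) = 0.0127C*.
The bracket is 0.503, giving C* = 0.375/0.0127 = 29.5.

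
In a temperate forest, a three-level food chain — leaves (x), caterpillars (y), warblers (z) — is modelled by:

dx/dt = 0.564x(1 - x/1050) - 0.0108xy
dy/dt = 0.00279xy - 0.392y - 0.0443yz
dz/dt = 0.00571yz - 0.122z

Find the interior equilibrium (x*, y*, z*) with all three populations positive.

x* ≈ 620, y* ≈ 21.4, z* ≈ 30.2

From dz/dt = 0: 0.00571y* = 0.122, so y* = 21.4.
From dx/dt = 0: 0.564(1 - x*/1050) = 0.0108·21.4, giving x* = 1050·(1 - 0.409) = 620.
From dy/dt = 0: 0.00279·620 - 0.392 = 0.0443z*, so z* = 1.34/0.0443 = 30.2.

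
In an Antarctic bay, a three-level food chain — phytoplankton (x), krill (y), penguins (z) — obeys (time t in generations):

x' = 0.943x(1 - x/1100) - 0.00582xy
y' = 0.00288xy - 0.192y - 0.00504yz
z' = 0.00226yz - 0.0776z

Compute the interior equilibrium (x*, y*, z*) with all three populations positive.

From dz/dt = 0: 0.00226y* = 0.0776, so y* = 34.3.
From dx/dt = 0: 0.943(1 - x*/1100) = 0.00582·34.3, giving x* = 1100·(1 - 0.212) = 867.
From dy/dt = 0: 0.00288·867 - 0.192 = 0.00504z*, so z* = 2.3/0.00504 = 457.

x* ≈ 867, y* ≈ 34.3, z* ≈ 457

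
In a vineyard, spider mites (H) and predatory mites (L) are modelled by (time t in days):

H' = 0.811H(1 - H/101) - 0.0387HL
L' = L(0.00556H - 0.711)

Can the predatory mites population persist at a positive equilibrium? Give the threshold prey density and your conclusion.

The predator equation gives dL/dt > 0 only when H > 0.711/0.00556 = 128.
Without the predator, H → K = 101. Since 101 < 128, the predator cannot invade.

Threshold H = 128; K < 128, so no, the predator goes extinct.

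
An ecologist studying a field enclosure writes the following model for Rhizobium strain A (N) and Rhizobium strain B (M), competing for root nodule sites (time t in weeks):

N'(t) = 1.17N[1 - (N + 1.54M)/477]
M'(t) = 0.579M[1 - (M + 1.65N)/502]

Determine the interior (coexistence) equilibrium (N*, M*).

Setting both brackets to zero gives the nullclines N + 1.54M = 477 and 1.65N + M = 502.
Substituting M = 502 - 1.65N into the first: N(1 - 1.54·1.65) = 477 - 1.54·502.
So N* = -296/-1.54 = 192, and then M* = 502 - 1.65·192 = 185.

N* ≈ 192, M* ≈ 185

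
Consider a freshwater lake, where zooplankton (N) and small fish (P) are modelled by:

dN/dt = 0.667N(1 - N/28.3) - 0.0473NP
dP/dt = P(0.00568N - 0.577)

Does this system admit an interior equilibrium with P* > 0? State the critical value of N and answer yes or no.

Threshold N = 102; K < 102, so no, the predator goes extinct.

The predator equation gives dP/dt > 0 only when N > 0.577/0.00568 = 102.
Without the predator, N → K = 28.3. Since 28.3 < 102, the predator cannot invade.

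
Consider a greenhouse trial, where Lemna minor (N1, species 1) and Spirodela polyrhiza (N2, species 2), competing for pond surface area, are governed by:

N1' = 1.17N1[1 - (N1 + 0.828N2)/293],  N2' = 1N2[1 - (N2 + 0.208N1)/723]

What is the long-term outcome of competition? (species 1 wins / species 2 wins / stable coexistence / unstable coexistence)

Compare the nullcline intercepts: K1/α12 = 293/0.828 = 354 < K2 = 723; K2/α21 = 723/0.208 = 3480 > K1 = 293.
Since the inequalities point opposite ways, species 2 can invade but species 1 cannot.

species 2 excludes species 1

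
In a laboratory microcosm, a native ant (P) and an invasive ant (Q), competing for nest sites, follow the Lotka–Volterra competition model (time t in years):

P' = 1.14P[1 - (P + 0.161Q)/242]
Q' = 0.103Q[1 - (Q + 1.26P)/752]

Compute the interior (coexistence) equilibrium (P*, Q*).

P* ≈ 152, Q* ≈ 561

Setting both brackets to zero gives the nullclines P + 0.161Q = 242 and 1.26P + Q = 752.
Substituting Q = 752 - 1.26P into the first: P(1 - 0.161·1.26) = 242 - 0.161·752.
So P* = 121/0.797 = 152, and then Q* = 752 - 1.26·152 = 561.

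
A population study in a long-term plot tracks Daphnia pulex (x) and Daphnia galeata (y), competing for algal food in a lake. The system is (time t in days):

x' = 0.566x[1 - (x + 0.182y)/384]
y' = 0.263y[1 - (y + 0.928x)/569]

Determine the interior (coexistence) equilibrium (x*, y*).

x* ≈ 337, y* ≈ 256

Setting both brackets to zero gives the nullclines x + 0.182y = 384 and 0.928x + y = 569.
Substituting y = 569 - 0.928x into the first: x(1 - 0.182·0.928) = 384 - 0.182·569.
So x* = 280/0.831 = 337, and then y* = 569 - 0.928·337 = 256.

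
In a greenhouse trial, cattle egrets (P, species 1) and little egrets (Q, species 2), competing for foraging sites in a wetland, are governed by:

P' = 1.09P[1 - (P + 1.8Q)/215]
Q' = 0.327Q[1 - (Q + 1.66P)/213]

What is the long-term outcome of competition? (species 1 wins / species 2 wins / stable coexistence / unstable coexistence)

Compare the nullcline intercepts: K1/α12 = 215/1.8 = 119 < K2 = 213; K2/α21 = 213/1.66 = 128 < K1 = 215.
Since both are reversed, neither can invade when rare; the interior point is a saddle.

unstable coexistence (outcome depends on initial conditions)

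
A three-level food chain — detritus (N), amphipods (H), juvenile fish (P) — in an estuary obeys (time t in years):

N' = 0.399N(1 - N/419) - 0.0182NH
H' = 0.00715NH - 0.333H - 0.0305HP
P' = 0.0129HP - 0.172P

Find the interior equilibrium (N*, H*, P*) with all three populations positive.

From dP/dt = 0: 0.0129H* = 0.172, so H* = 13.3.
From dN/dt = 0: 0.399(1 - N*/419) = 0.0182·13.3, giving N* = 419·(1 - 0.608) = 164.
From dH/dt = 0: 0.00715·164 - 0.333 = 0.0305P*, so P* = 0.841/0.0305 = 27.6.

N* ≈ 164, H* ≈ 13.3, P* ≈ 27.6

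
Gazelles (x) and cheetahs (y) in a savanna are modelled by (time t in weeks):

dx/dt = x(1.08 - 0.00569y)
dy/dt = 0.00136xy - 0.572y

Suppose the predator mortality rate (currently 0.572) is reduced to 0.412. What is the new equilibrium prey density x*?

x* ≈ 303

At the interior fixed point, setting dy/dt = 0 with y > 0 fixes x* = (predator death rate)/(xy coefficient) — independent of the other coefficients.
With the change, x* = 0.412/0.00136 = 303; it falls from 421.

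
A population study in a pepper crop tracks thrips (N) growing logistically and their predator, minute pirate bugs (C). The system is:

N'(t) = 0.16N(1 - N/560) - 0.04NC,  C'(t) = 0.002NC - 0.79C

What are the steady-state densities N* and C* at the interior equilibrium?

N* ≈ 395, C* ≈ 1.18

From dC/dt = 0 with C > 0: 0.002N* = 0.79, so N* = 395.
Substitute into dN/dt = 0: 0.16(1 - 395/560) = 0.04C*.
The bracket is 0.295, giving C* = 0.0471/0.04 = 1.18.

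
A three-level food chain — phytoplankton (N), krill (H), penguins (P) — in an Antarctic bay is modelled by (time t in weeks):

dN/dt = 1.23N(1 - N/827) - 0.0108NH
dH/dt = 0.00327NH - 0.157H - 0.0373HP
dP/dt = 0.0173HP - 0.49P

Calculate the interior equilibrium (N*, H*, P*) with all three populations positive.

From dP/dt = 0: 0.0173H* = 0.49, so H* = 28.3.
From dN/dt = 0: 1.23(1 - N*/827) = 0.0108·28.3, giving N* = 827·(1 - 0.249) = 621.
From dH/dt = 0: 0.00327·621 - 0.157 = 0.0373P*, so P* = 1.87/0.0373 = 50.3.

N* ≈ 621, H* ≈ 28.3, P* ≈ 50.3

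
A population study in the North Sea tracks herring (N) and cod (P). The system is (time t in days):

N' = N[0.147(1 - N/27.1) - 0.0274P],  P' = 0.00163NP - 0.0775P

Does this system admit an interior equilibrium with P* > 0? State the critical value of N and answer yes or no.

Threshold N = 47.5; K < 47.5, so no, the predator goes extinct.

The predator equation gives dP/dt > 0 only when N > 0.0775/0.00163 = 47.5.
Without the predator, N → K = 27.1. Since 27.1 < 47.5, the predator cannot invade.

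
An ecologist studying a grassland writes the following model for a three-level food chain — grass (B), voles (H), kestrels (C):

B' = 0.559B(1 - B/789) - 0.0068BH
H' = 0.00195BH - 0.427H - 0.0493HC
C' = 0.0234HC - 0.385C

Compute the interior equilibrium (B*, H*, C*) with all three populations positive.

B* ≈ 631, H* ≈ 16.5, C* ≈ 16.3

From dC/dt = 0: 0.0234H* = 0.385, so H* = 16.5.
From dB/dt = 0: 0.559(1 - B*/789) = 0.0068·16.5, giving B* = 789·(1 - 0.2) = 631.
From dH/dt = 0: 0.00195·631 - 0.427 = 0.0493C*, so C* = 0.804/0.0493 = 16.3.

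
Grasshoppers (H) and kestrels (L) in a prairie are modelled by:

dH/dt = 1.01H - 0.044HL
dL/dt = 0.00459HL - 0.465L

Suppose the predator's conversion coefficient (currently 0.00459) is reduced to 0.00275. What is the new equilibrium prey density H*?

H* ≈ 169

At the interior fixed point, setting dL/dt = 0 with L > 0 fixes H* = (predator death rate)/(HL coefficient) — independent of the other coefficients.
With the change, H* = 0.465/0.00275 = 169; it rises from 101.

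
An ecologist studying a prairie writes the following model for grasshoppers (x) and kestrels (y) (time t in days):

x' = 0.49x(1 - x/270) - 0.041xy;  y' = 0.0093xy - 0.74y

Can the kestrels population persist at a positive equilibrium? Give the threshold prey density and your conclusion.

The predator equation gives dy/dt > 0 only when x > 0.74/0.0093 = 79.6.
Without the predator, x → K = 270. Since 270 > 79.6, the predator can invade and persist.

Threshold x = 79.6; K > 79.6, so yes, the predator persists.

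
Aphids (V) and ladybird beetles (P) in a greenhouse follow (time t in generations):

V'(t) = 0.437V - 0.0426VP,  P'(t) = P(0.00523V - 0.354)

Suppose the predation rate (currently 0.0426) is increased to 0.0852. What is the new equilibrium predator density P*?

P* ≈ 5.13

At the interior fixed point, setting dV/dt = 0 with V > 0 fixes P* = (prey growth rate)/(VP coefficient) — independent of the other coefficients.
With the change, P* = 0.437/0.0852 = 5.13; it falls from 10.3.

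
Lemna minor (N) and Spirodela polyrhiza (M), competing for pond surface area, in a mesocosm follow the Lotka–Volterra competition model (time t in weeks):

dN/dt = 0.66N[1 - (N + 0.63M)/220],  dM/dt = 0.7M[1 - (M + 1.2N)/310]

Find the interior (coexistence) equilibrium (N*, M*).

N* ≈ 101, M* ≈ 189

Setting both brackets to zero gives the nullclines N + 0.63M = 220 and 1.2N + M = 310.
Substituting M = 310 - 1.2N into the first: N(1 - 0.63·1.2) = 220 - 0.63·310.
So N* = 24.7/0.244 = 101, and then M* = 310 - 1.2·101 = 189.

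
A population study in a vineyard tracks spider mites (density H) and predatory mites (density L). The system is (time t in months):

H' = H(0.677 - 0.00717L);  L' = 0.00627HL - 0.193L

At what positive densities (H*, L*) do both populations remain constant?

H* ≈ 30.8, L* ≈ 94.4

Set dL/dt = 0 with L > 0: 0.00627H - 0.193 = 0, so H* = 0.193/0.00627 = 30.8.
Set dH/dt = 0 with H > 0: 0.677 - 0.00717L = 0, so L* = 0.677/0.00717 = 94.4.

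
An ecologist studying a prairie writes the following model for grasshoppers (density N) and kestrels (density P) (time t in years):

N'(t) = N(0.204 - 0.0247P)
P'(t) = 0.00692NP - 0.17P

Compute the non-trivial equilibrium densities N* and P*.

Set dP/dt = 0 with P > 0: 0.00692N - 0.17 = 0, so N* = 0.17/0.00692 = 24.6.
Set dN/dt = 0 with N > 0: 0.204 - 0.0247P = 0, so P* = 0.204/0.0247 = 8.26.

N* ≈ 24.6, P* ≈ 8.26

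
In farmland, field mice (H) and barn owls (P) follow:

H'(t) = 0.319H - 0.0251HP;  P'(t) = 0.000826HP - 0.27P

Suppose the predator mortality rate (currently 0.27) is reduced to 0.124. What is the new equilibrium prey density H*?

At the interior fixed point, setting dP/dt = 0 with P > 0 fixes H* = (predator death rate)/(HP coefficient) — independent of the other coefficients.
With the change, H* = 0.124/0.000826 = 150; it falls from 327.

H* ≈ 150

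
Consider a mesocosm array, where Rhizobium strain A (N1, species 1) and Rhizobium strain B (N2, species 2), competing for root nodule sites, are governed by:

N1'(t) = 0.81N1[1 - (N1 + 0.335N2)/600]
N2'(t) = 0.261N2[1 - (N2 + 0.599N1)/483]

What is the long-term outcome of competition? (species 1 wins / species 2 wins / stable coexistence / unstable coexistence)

stable coexistence

Compare the nullcline intercepts: K1/α12 = 600/0.335 = 1790 > K2 = 483; K2/α21 = 483/0.599 = 806 > K1 = 600.
Since both inequalities hold, each species can invade when rare, so the interior equilibrium is stable.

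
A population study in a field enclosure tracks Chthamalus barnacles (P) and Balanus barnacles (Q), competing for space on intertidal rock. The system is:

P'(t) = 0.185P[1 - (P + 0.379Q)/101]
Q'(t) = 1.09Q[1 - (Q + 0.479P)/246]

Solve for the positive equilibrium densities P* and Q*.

P* ≈ 9.49, Q* ≈ 241

Setting both brackets to zero gives the nullclines P + 0.379Q = 101 and 0.479P + Q = 246.
Substituting Q = 246 - 0.479P into the first: P(1 - 0.379·0.479) = 101 - 0.379·246.
So P* = 7.77/0.818 = 9.49, and then Q* = 246 - 0.479·9.49 = 241.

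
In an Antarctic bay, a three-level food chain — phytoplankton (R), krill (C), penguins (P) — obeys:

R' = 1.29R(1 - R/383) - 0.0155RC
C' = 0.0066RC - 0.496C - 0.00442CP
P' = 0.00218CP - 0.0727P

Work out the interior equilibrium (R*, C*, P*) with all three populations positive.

From dP/dt = 0: 0.00218C* = 0.0727, so C* = 33.3.
From dR/dt = 0: 1.29(1 - R*/383) = 0.0155·33.3, giving R* = 383·(1 - 0.401) = 230.
From dC/dt = 0: 0.0066·230 - 0.496 = 0.00442P*, so P* = 1.02/0.00442 = 231.

R* ≈ 230, C* ≈ 33.3, P* ≈ 231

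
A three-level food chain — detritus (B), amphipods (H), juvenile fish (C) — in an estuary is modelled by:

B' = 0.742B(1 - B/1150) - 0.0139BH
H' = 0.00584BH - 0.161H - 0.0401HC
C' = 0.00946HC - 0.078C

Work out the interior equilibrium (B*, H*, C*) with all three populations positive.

B* ≈ 972, H* ≈ 8.25, C* ≈ 138

From dC/dt = 0: 0.00946H* = 0.078, so H* = 8.25.
From dB/dt = 0: 0.742(1 - B*/1150) = 0.0139·8.25, giving B* = 1150·(1 - 0.154) = 972.
From dH/dt = 0: 0.00584·972 - 0.161 = 0.0401C*, so C* = 5.52/0.0401 = 138.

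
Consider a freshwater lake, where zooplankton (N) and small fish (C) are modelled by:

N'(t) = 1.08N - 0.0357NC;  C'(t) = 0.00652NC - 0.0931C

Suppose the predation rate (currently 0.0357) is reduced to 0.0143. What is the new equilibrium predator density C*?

C* ≈ 75.5

At the interior fixed point, setting dN/dt = 0 with N > 0 fixes C* = (prey growth rate)/(NC coefficient) — independent of the other coefficients.
With the change, C* = 1.08/0.0143 = 75.5; it rises from 30.3.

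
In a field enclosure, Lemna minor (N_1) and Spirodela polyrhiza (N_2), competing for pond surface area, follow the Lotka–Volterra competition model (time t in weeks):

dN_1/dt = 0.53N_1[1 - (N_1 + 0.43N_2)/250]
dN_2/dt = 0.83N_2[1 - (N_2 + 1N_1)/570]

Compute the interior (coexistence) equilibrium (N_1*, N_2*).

Setting both brackets to zero gives the nullclines N_1 + 0.43N_2 = 250 and 1N_1 + N_2 = 570.
Substituting N_2 = 570 - 1N_1 into the first: N_1(1 - 0.43·1) = 250 - 0.43·570.
So N_1* = 4.9/0.57 = 8.6, and then N_2* = 570 - 1·8.6 = 561.

N_1* ≈ 8.6, N_2* ≈ 561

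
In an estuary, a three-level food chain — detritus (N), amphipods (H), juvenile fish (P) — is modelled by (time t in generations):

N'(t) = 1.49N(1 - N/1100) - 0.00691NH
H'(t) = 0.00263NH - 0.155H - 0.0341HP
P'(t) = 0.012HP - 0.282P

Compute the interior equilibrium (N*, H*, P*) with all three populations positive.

From dP/dt = 0: 0.012H* = 0.282, so H* = 23.5.
From dN/dt = 0: 1.49(1 - N*/1100) = 0.00691·23.5, giving N* = 1100·(1 - 0.109) = 980.
From dH/dt = 0: 0.00263·980 - 0.155 = 0.0341P*, so P* = 2.42/0.0341 = 71.

N* ≈ 980, H* ≈ 23.5, P* ≈ 71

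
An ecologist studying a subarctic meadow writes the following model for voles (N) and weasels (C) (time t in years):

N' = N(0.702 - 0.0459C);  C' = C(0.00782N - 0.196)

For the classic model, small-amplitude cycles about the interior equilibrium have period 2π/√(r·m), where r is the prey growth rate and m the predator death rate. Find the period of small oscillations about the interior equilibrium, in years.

T ≈ 16.9 years

Here r = 0.702 and m = 0.196, so r·m = 0.138.
ω = √0.138 = 0.371 per year, hence T = 2π/ω ≈ 16.9 years.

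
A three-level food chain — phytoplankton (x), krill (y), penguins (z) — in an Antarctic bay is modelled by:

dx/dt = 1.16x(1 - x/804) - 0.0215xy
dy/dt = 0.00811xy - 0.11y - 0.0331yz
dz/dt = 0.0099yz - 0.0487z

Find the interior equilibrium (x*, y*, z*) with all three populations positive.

From dz/dt = 0: 0.0099y* = 0.0487, so y* = 4.92.
From dx/dt = 0: 1.16(1 - x*/804) = 0.0215·4.92, giving x* = 804·(1 - 0.0912) = 731.
From dy/dt = 0: 0.00811·731 - 0.11 = 0.0331z*, so z* = 5.82/0.0331 = 176.

x* ≈ 731, y* ≈ 4.92, z* ≈ 176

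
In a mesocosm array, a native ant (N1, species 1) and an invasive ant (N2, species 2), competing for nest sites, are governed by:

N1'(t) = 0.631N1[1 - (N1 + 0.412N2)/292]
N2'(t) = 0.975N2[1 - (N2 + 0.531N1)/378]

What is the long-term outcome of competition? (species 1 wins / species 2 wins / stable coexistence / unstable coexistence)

stable coexistence

Compare the nullcline intercepts: K1/α12 = 292/0.412 = 709 > K2 = 378; K2/α21 = 378/0.531 = 712 > K1 = 292.
Since both inequalities hold, each species can invade when rare, so the interior equilibrium is stable.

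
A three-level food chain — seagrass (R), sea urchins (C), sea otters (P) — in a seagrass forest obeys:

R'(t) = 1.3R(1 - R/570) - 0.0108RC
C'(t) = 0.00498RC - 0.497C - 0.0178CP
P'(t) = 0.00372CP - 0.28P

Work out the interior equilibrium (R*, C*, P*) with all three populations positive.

From dP/dt = 0: 0.00372C* = 0.28, so C* = 75.3.
From dR/dt = 0: 1.3(1 - R*/570) = 0.0108·75.3, giving R* = 570·(1 - 0.625) = 214.
From dC/dt = 0: 0.00498·214 - 0.497 = 0.0178P*, so P* = 0.567/0.0178 = 31.8.

R* ≈ 214, C* ≈ 75.3, P* ≈ 31.8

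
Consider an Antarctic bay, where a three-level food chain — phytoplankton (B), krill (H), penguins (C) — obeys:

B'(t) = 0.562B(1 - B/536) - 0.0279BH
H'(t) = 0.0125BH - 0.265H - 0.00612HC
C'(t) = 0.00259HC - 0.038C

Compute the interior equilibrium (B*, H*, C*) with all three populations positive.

From dC/dt = 0: 0.00259H* = 0.038, so H* = 14.7.
From dB/dt = 0: 0.562(1 - B*/536) = 0.0279·14.7, giving B* = 536·(1 - 0.728) = 146.
From dH/dt = 0: 0.0125·146 - 0.265 = 0.00612C*, so C* = 1.55/0.00612 = 254.

B* ≈ 146, H* ≈ 14.7, C* ≈ 254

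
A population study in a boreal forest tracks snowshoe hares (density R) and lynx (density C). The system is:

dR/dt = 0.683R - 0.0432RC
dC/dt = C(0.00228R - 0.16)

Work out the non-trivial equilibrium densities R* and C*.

R* ≈ 70.2, C* ≈ 15.8

Set dC/dt = 0 with C > 0: 0.00228R - 0.16 = 0, so R* = 0.16/0.00228 = 70.2.
Set dR/dt = 0 with R > 0: 0.683 - 0.0432C = 0, so C* = 0.683/0.0432 = 15.8.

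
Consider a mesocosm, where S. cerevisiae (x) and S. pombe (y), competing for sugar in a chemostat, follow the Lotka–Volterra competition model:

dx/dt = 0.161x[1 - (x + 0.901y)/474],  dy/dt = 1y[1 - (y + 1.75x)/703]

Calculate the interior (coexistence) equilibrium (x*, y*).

Setting both brackets to zero gives the nullclines x + 0.901y = 474 and 1.75x + y = 703.
Substituting y = 703 - 1.75x into the first: x(1 - 0.901·1.75) = 474 - 0.901·703.
So x* = -159/-0.577 = 276, and then y* = 703 - 1.75·276 = 219.

x* ≈ 276, y* ≈ 219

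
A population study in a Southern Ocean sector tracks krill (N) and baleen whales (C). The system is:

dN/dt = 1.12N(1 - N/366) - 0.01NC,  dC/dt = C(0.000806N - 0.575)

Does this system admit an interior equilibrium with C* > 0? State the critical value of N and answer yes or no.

Threshold N = 713; K < 713, so no, the predator goes extinct.

The predator equation gives dC/dt > 0 only when N > 0.575/0.000806 = 713.
Without the predator, N → K = 366. Since 366 < 713, the predator cannot invade.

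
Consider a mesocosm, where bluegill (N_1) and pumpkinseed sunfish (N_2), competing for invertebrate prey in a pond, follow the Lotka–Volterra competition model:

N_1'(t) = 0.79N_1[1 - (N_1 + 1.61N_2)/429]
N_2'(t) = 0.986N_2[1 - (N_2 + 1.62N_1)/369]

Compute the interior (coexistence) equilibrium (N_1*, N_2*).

N_1* ≈ 103, N_2* ≈ 203

Setting both brackets to zero gives the nullclines N_1 + 1.61N_2 = 429 and 1.62N_1 + N_2 = 369.
Substituting N_2 = 369 - 1.62N_1 into the first: N_1(1 - 1.61·1.62) = 429 - 1.61·369.
So N_1* = -165/-1.61 = 103, and then N_2* = 369 - 1.62·103 = 203.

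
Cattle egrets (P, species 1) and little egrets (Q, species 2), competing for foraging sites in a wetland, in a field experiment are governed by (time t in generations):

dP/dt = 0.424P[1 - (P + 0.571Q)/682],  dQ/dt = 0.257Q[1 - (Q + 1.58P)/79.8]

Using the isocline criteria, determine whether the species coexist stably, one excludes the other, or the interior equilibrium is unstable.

species 1 excludes species 2

Compare the nullcline intercepts: K1/α12 = 682/0.571 = 1190 > K2 = 79.8; K2/α21 = 79.8/1.58 = 50.5 < K1 = 682.
Since the inequalities point opposite ways, species 1 can invade but species 2 cannot.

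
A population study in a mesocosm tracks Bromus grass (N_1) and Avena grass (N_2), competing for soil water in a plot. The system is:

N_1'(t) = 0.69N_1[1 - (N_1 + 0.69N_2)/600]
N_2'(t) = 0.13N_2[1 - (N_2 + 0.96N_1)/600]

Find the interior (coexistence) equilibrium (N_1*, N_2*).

N_1* ≈ 551, N_2* ≈ 71.1

Setting both brackets to zero gives the nullclines N_1 + 0.69N_2 = 600 and 0.96N_1 + N_2 = 600.
Substituting N_2 = 600 - 0.96N_1 into the first: N_1(1 - 0.69·0.96) = 600 - 0.69·600.
So N_1* = 186/0.338 = 551, and then N_2* = 600 - 0.96·551 = 71.1.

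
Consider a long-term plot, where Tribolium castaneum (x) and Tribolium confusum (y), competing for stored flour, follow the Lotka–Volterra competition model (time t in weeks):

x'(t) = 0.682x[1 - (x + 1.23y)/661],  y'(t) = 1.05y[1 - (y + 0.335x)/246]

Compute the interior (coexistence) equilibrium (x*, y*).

Setting both brackets to zero gives the nullclines x + 1.23y = 661 and 0.335x + y = 246.
Substituting y = 246 - 0.335x into the first: x(1 - 1.23·0.335) = 661 - 1.23·246.
So x* = 358/0.588 = 610, and then y* = 246 - 0.335·610 = 41.8.

x* ≈ 610, y* ≈ 41.8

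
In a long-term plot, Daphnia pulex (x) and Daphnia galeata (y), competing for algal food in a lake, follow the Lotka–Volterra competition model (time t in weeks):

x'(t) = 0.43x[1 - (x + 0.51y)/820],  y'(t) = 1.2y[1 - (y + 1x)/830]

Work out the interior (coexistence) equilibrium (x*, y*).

Setting both brackets to zero gives the nullclines x + 0.51y = 820 and 1x + y = 830.
Substituting y = 830 - 1x into the first: x(1 - 0.51·1) = 820 - 0.51·830.
So x* = 397/0.49 = 810, and then y* = 830 - 1·810 = 20.4.

x* ≈ 810, y* ≈ 20.4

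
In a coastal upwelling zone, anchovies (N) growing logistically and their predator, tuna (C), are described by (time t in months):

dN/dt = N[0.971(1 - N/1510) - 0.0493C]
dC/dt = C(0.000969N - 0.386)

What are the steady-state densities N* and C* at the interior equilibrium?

N* ≈ 398, C* ≈ 14.5

From dC/dt = 0 with C > 0: 0.000969N* = 0.386, so N* = 398.
Substitute into dN/dt = 0: 0.971(1 - 398/1510) = 0.0493C*.
The bracket is 0.736, giving C* = 0.715/0.0493 = 14.5.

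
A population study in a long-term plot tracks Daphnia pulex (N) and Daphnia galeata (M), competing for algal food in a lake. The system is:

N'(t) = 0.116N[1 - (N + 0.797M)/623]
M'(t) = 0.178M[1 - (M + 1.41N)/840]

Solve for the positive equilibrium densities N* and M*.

Setting both brackets to zero gives the nullclines N + 0.797M = 623 and 1.41N + M = 840.
Substituting M = 840 - 1.41N into the first: N(1 - 0.797·1.41) = 623 - 0.797·840.
So N* = -46.5/-0.124 = 376, and then M* = 840 - 1.41·376 = 310.

N* ≈ 376, M* ≈ 310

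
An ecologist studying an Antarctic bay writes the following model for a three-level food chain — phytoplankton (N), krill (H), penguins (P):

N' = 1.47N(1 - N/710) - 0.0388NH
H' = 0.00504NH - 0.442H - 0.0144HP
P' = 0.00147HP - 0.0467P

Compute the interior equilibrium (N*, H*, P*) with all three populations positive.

From dP/dt = 0: 0.00147H* = 0.0467, so H* = 31.8.
From dN/dt = 0: 1.47(1 - N*/710) = 0.0388·31.8, giving N* = 710·(1 - 0.839) = 115.
From dH/dt = 0: 0.00504·115 - 0.442 = 0.0144P*, so P* = 0.136/0.0144 = 9.43.

N* ≈ 115, H* ≈ 31.8, P* ≈ 9.43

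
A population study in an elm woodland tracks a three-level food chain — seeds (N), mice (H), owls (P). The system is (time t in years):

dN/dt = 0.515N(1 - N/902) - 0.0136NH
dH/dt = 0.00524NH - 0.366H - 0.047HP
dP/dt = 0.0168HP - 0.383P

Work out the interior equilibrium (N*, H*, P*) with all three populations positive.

N* ≈ 359, H* ≈ 22.8, P* ≈ 32.2

From dP/dt = 0: 0.0168H* = 0.383, so H* = 22.8.
From dN/dt = 0: 0.515(1 - N*/902) = 0.0136·22.8, giving N* = 902·(1 - 0.602) = 359.
From dH/dt = 0: 0.00524·359 - 0.366 = 0.047P*, so P* = 1.51/0.047 = 32.2.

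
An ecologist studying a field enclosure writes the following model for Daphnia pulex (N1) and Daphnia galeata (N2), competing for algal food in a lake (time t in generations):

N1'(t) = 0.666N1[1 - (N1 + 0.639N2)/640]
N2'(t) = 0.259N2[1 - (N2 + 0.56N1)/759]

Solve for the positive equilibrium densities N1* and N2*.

Setting both brackets to zero gives the nullclines N1 + 0.639N2 = 640 and 0.56N1 + N2 = 759.
Substituting N2 = 759 - 0.56N1 into the first: N1(1 - 0.639·0.56) = 640 - 0.639·759.
So N1* = 155/0.642 = 241, and then N2* = 759 - 0.56·241 = 624.

N1* ≈ 241, N2* ≈ 624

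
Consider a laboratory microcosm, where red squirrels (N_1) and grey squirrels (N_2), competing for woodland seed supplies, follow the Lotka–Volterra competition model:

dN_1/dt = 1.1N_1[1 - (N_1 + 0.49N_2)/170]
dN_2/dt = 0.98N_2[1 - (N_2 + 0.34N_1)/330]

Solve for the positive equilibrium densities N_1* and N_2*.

N_1* ≈ 9.96, N_2* ≈ 327

Setting both brackets to zero gives the nullclines N_1 + 0.49N_2 = 170 and 0.34N_1 + N_2 = 330.
Substituting N_2 = 330 - 0.34N_1 into the first: N_1(1 - 0.49·0.34) = 170 - 0.49·330.
So N_1* = 8.3/0.833 = 9.96, and then N_2* = 330 - 0.34·9.96 = 327.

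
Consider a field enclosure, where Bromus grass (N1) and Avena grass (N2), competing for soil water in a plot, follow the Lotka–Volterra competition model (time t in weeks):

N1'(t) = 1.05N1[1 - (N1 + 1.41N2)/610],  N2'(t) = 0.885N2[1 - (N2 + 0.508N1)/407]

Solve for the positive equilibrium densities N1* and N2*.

Setting both brackets to zero gives the nullclines N1 + 1.41N2 = 610 and 0.508N1 + N2 = 407.
Substituting N2 = 407 - 0.508N1 into the first: N1(1 - 1.41·0.508) = 610 - 1.41·407.
So N1* = 36.1/0.284 = 127, and then N2* = 407 - 0.508·127 = 342.

N1* ≈ 127, N2* ≈ 342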